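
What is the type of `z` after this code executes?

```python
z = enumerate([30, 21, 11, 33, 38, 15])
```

enumerate() returns an enumerate iterator object

enumerate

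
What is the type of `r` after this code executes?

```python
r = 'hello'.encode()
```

str.encode() returns bytes

bytes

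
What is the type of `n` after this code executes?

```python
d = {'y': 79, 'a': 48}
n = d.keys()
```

.keys() returns a dict_keys view object

dict_keys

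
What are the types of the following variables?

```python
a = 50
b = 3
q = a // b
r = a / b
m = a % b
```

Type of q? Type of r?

int // int returns int; int / int returns float

int, float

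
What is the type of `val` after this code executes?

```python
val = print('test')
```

print() returns None

NoneType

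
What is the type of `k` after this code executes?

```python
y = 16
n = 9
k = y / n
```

int / int always returns float in Python 3 (16 / 9 = 1.77778)

float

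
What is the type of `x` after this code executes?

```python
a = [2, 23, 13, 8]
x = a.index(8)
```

list.index() returns int

int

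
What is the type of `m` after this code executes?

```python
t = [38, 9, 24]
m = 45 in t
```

'in' operator returns bool

bool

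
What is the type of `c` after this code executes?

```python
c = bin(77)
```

bin() returns str representation

str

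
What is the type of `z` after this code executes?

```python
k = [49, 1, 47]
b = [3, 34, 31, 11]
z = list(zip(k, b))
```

list(zip(...)) returns a list of tuples

list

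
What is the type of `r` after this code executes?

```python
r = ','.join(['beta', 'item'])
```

str.join() returns str

str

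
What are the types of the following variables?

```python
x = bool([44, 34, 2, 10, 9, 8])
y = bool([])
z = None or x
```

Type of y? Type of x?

bool() returns bool; bool() returns bool

bool, bool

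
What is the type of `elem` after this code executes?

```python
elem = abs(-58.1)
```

abs() of float returns float

float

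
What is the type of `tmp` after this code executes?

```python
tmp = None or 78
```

'or' with None returns the other value (78, int)

int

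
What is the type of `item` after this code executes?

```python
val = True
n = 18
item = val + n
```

bool + int returns int (True is 1, so 1 + 18 = 19)

int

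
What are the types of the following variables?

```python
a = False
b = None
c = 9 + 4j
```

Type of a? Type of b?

a is bool; b is NoneType

bool, NoneType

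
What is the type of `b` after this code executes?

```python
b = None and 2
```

'and' returns first falsy value (None)

NoneType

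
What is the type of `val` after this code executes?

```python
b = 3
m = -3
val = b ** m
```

int ** negative int returns float

float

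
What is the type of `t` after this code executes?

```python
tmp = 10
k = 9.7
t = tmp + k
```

int + float returns float (10 + 9.7 = 19.7)

float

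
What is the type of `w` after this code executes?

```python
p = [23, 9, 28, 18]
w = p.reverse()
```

list.reverse() returns None

NoneType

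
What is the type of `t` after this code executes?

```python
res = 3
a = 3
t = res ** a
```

int ** positive int returns int (3 ** 3 = 27)

int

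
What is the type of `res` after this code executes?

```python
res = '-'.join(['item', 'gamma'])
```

str.join() returns str

str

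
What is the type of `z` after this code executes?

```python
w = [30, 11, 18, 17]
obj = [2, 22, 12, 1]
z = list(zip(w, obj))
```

list(zip(...)) returns a list of tuples

list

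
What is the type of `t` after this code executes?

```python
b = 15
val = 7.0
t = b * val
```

int * float returns float (15 * 7.0 = 105.0)

float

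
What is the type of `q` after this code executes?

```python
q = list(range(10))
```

list(range(...)) returns list

list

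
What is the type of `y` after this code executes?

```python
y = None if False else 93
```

Ternary: condition is False, else branch (93) taken → int

int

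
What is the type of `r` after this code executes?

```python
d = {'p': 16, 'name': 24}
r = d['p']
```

Accessing dict[str, int] with key 'p' returns int value 16

int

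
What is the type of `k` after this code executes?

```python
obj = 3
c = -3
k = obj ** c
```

int ** negative int returns float

float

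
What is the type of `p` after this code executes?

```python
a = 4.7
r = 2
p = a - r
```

float - int returns float (4.7 - 2 = 2.7)

float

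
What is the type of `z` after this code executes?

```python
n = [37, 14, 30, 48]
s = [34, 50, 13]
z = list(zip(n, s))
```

list(zip(...)) returns a list of tuples

list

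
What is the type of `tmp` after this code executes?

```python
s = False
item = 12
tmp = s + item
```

bool + int returns int (False is 0, so 0 + 12 = 12)

int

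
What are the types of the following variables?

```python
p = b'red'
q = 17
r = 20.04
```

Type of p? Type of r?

p is bytes; r is float

bytes, float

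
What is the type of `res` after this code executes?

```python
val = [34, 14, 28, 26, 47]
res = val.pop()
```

list.pop() returns the popped element (int here)

int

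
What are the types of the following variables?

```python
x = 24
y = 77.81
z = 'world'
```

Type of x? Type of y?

x is int; y is float

int, float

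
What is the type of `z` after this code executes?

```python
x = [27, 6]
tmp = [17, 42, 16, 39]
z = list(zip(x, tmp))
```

list(zip(...)) returns a list of tuples

list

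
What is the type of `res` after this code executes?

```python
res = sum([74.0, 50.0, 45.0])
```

sum() of floats returns float

float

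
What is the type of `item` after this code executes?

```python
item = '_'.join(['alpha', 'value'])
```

str.join() returns str

str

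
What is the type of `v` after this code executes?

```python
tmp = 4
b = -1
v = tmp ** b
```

int ** negative int returns float

float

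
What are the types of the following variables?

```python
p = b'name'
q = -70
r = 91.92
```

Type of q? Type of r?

q is int; r is float

int, float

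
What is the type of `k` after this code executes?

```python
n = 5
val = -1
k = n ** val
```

int ** negative int returns float

float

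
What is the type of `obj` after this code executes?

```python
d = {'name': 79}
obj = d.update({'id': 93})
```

dict.update() returns None

NoneType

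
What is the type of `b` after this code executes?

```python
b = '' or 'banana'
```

'or' returns first truthy value ('banana', which is str)

str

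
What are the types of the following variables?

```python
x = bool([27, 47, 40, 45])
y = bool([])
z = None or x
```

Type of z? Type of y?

None or <bool> returns the bool; bool() returns bool

bool, bool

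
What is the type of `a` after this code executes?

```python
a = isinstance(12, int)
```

isinstance() returns bool

bool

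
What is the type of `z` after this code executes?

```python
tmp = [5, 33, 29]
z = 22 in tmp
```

'in' operator returns bool

bool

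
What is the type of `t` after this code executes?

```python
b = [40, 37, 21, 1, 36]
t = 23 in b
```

'in' operator returns bool

bool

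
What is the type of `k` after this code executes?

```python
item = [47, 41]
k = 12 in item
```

'in' operator returns bool

bool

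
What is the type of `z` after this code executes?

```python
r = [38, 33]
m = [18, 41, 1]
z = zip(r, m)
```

zip() returns a zip iterator object

zip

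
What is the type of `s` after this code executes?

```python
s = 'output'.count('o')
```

str.count() returns int

int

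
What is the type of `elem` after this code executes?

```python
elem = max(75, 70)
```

max() of ints returns int

int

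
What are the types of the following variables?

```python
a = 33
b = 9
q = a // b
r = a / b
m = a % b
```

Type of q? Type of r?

int // int returns int; int / int returns float

int, float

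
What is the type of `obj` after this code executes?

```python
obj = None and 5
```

'and' returns first falsy value (None)

NoneType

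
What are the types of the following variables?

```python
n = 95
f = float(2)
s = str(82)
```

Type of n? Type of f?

n is int; f is float

int, float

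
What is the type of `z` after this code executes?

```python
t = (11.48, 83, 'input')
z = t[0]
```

Index 0 of tuple is 11.48 which is float

float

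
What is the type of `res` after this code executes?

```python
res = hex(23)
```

hex() returns str representation

str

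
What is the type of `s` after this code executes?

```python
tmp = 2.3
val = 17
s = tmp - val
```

float - int returns float (2.3 - 17 = -14.7)

float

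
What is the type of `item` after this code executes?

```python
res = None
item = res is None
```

'is' comparison returns bool

bool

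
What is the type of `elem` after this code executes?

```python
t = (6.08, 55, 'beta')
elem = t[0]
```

Index 0 of tuple is 6.08 which is float

float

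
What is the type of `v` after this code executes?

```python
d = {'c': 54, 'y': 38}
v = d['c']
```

Accessing dict[str, int] with key 'c' returns int value 54

int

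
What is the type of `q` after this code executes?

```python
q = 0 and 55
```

'and' returns the first falsy value (0, which is int)

int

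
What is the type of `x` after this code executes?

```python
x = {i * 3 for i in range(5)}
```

A set comprehension {expr for x in iterable} produces a set

set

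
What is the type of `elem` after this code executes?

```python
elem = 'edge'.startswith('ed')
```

str.startswith() returns bool

bool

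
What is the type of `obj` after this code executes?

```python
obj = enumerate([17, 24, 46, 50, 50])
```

enumerate() returns an enumerate iterator object

enumerate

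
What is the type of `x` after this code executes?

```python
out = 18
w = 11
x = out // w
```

int // int returns int (18 // 11 = 1)

int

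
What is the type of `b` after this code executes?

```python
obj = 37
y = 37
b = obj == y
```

Equality comparison returns bool

bool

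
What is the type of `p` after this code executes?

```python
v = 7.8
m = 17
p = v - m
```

float - int returns float (7.8 - 17 = -9.2)

float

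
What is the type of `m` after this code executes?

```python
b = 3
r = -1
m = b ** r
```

int ** negative int returns float

float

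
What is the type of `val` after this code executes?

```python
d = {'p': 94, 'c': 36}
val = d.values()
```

.values() returns a dict_values view object

dict_values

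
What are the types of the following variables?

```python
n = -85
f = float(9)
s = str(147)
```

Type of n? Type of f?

n is int; f is float

int, float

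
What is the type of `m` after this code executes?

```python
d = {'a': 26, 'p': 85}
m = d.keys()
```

.keys() returns a dict_keys view object

dict_keys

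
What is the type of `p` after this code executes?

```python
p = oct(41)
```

oct() returns str representation

str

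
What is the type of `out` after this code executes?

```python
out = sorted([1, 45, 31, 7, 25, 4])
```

sorted() always returns list

list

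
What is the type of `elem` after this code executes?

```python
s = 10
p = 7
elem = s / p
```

int / int always returns float in Python 3 (10 / 7 = 1.42857)

float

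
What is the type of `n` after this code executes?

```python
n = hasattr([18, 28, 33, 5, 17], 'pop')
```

hasattr() returns bool

bool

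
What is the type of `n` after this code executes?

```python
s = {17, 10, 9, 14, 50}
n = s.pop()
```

Popping from a set of ints returns int

int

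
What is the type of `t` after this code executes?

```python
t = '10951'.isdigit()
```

str.isdigit() returns bool

bool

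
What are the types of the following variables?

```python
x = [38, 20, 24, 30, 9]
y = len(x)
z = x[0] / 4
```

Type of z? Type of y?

int / int returns float; len() returns int

float, int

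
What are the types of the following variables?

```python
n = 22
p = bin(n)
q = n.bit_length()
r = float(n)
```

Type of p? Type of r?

bin() returns str; float() returns float

str, float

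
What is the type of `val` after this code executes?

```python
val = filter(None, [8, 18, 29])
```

filter() returns a filter iterator object

filter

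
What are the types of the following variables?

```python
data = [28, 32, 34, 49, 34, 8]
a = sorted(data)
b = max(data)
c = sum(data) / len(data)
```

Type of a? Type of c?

sorted() returns list; int / int returns float

list, float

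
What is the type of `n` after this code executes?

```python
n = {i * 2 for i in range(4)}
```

A set comprehension {expr for x in iterable} produces a set

set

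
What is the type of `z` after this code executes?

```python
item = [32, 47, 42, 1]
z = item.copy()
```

list.copy() returns list

list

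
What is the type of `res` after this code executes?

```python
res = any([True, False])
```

any() returns bool

bool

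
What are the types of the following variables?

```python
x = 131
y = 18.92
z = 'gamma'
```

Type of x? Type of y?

x is int; y is float

int, float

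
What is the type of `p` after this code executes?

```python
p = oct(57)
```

oct() returns str representation

str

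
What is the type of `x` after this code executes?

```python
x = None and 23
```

'and' returns first falsy value (None)

NoneType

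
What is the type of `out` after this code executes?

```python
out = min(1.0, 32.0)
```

min() of floats returns float

float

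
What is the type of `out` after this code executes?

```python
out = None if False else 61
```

Ternary: condition is False, else branch (61) taken → int

int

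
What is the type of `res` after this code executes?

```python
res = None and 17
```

'and' returns first falsy value (None)

NoneType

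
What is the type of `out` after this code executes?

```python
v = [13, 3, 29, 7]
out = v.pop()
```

list.pop() returns the popped element (int here)

int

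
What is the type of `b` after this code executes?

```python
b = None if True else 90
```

Ternary: condition is True, if branch (None) taken → NoneType

NoneType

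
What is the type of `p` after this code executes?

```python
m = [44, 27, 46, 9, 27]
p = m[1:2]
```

Slicing a list always returns a list

list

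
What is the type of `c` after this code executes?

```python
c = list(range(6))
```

list(range(...)) returns list

list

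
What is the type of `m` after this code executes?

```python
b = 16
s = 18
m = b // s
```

int // int returns int (16 // 18 = 0)

int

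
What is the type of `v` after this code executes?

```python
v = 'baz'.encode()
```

str.encode() returns bytes

bytes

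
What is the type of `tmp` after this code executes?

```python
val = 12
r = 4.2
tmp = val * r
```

int * float returns float (12 * 4.2 = 50.4)

float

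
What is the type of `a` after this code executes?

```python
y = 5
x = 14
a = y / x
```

int / int always returns float in Python 3 (5 / 14 = 0.357143)

float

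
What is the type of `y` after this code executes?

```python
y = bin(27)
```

bin() returns str representation

str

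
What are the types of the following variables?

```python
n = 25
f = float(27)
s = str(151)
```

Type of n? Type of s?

n is int; s is str

int, str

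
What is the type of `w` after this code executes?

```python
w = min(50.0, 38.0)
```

min() of floats returns float

float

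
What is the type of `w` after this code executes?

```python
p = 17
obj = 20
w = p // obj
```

int // int returns int (17 // 20 = 0)

int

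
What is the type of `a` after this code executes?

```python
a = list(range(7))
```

list(range(...)) returns list

list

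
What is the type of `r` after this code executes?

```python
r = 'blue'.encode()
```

str.encode() returns bytes

bytes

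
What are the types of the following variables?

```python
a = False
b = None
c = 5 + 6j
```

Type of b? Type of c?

b is NoneType; c is complex

NoneType, complex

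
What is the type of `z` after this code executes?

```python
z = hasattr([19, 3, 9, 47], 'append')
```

hasattr() returns bool

bool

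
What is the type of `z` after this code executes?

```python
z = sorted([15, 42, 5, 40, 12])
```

sorted() always returns list

list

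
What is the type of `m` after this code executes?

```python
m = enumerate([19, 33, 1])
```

enumerate() returns an enumerate iterator object

enumerate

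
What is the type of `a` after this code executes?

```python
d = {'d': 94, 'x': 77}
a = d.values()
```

.values() returns a dict_values view object

dict_values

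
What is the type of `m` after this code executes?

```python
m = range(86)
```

range() returns a range object

range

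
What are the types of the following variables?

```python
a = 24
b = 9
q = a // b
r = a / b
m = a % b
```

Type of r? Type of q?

int / int returns float; int // int returns int

float, int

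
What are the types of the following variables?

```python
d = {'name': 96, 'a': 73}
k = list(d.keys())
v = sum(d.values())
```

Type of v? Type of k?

sum of int values returns int; list(...) returns list

int, list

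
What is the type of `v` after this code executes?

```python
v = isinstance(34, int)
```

isinstance() returns bool

bool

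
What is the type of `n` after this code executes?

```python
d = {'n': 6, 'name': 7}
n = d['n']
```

Accessing dict[str, int] with key 'n' returns int value 6

int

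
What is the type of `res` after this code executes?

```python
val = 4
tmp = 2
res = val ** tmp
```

int ** positive int returns int (4 ** 2 = 16)

int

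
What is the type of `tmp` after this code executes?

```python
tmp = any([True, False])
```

any() returns bool

bool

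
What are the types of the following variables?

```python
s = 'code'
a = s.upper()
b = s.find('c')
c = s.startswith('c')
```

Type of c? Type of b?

str.startswith() returns bool; str.find() returns int

bool, int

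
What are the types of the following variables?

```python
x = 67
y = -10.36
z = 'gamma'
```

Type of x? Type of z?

x is int; z is str

int, str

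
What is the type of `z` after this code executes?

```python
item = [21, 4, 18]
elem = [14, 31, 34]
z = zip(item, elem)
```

zip() returns a zip iterator object

zip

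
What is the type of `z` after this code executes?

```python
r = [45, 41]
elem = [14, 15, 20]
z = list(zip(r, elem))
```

list(zip(...)) returns a list of tuples

list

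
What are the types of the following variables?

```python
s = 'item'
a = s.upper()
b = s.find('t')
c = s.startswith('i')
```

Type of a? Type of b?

str.upper() returns str; str.find() returns int

str, int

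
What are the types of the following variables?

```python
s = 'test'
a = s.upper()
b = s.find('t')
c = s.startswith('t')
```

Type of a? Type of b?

str.upper() returns str; str.find() returns int

str, int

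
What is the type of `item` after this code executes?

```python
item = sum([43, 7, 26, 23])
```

sum() of ints returns int

int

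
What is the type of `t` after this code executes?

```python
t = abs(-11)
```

abs() of int returns int

int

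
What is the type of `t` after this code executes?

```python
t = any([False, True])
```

any() returns bool

bool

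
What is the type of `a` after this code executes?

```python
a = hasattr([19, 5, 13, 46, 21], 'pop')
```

hasattr() returns bool

bool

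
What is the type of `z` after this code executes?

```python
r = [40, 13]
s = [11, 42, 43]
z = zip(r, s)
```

zip() returns a zip iterator object

zip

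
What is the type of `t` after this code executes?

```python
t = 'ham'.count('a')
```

str.count() returns int

int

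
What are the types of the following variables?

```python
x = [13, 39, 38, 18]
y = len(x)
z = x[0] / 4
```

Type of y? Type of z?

len() returns int; int / int returns float

int, float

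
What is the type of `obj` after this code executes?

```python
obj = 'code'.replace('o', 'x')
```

str.replace() returns str

str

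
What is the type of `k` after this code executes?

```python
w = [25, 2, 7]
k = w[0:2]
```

Slicing a list always returns a list

list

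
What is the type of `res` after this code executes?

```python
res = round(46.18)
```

round() with no ndigits arg returns int

int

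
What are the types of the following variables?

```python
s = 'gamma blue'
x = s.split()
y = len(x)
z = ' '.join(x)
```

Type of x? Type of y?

str.split() returns list; len() returns int

list, int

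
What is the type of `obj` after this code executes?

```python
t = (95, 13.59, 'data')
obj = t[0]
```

Index 0 of tuple is 95 which is int

int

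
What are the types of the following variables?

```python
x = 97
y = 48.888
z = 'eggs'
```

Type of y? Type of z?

y is float; z is str

float, str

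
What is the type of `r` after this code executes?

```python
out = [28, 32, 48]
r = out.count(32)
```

list.count() returns int

int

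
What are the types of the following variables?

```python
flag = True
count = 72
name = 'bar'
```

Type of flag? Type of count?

flag is bool; count is int

bool, int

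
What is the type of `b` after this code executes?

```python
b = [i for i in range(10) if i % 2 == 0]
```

A list comprehension [...] produces a list

list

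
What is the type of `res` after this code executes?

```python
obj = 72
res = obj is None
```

'is' comparison returns bool

bool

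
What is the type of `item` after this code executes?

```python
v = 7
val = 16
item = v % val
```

int % int returns int (7 % 16 = 7)

int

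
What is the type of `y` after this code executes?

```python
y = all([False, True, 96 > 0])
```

all() returns bool

bool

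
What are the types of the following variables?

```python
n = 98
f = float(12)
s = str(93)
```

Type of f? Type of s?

f is float; s is str

float, str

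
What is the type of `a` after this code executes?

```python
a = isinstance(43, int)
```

isinstance() returns bool

bool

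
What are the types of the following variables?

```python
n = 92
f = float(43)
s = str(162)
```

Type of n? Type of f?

n is int; f is float

int, float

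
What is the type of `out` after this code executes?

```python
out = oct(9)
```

oct() returns str representation

str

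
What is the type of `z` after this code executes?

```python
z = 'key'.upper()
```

str.upper() returns str

str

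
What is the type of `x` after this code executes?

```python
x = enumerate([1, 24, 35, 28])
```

enumerate() returns an enumerate iterator object

enumerate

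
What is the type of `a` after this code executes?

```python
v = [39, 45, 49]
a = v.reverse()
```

list.reverse() returns None

NoneType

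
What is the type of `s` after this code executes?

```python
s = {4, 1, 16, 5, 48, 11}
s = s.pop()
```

Popping from a set of ints returns int

int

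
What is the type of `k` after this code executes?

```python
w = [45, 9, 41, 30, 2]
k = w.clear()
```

list.clear() returns None

NoneType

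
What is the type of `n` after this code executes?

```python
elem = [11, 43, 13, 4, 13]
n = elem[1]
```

Indexing a list of ints returns int (elem[1] = 43)

int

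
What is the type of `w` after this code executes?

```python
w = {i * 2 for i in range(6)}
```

A set comprehension {expr for x in iterable} produces a set

set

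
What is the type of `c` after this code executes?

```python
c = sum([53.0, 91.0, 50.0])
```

sum() of floats returns float

float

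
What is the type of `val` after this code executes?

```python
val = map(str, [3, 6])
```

map() returns a map iterator object

map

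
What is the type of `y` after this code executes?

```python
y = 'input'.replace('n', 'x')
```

str.replace() returns str

str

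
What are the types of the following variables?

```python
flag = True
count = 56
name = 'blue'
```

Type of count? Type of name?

count is int; name is str

int, str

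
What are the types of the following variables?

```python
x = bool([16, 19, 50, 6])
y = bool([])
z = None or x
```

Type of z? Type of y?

None or <bool> returns the bool; bool() returns bool

bool, bool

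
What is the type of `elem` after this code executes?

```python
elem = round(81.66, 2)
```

round() with ndigits arg returns float

float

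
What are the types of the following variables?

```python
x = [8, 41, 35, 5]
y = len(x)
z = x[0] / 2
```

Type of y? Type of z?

len() returns int; int / int returns float

int, float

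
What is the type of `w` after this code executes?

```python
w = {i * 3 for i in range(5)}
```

A set comprehension {expr for x in iterable} produces a set

set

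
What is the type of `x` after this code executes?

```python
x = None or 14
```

'or' with None returns the other value (14, int)

int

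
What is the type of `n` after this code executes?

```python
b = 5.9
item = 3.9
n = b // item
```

float // float returns float (floor division preserves float type)

float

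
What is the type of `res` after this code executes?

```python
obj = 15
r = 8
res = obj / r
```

int / int always returns float in Python 3 (15 / 8 = 1.875)

float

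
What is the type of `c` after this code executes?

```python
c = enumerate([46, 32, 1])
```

enumerate() returns an enumerate iterator object

enumerate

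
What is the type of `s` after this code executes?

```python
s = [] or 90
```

'or' returns first truthy value (90, which is int)

int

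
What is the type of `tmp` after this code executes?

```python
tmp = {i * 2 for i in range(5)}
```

A set comprehension {expr for x in iterable} produces a set

set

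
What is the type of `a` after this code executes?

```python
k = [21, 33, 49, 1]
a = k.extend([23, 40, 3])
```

list.extend() returns None

NoneType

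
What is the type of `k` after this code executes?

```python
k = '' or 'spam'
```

'or' returns first truthy value ('spam', which is str)

str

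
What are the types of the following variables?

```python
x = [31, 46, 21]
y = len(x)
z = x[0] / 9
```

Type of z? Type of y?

int / int returns float; len() returns int

float, int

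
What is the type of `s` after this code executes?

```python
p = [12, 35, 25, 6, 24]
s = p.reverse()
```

list.reverse() returns None

NoneType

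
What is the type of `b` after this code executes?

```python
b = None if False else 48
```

Ternary: condition is False, else branch (48) taken → int

int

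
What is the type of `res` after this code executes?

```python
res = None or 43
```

'or' with None returns the other value (43, int)

int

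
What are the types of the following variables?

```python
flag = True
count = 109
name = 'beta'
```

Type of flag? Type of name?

flag is bool; name is str

bool, str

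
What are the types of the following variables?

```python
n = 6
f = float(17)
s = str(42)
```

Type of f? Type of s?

f is float; s is str

float, str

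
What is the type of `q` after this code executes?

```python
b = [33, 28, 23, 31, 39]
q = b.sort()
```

list.sort() returns None (sorts in place)

NoneType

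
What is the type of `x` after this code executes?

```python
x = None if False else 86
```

Ternary: condition is False, else branch (86) taken → int

int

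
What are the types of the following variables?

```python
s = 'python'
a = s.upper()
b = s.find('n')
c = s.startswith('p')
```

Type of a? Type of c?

str.upper() returns str; str.startswith() returns bool

str, bool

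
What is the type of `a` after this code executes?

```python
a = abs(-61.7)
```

abs() of float returns float

float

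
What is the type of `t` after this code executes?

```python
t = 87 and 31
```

'and' returns the last value when all truthy (31, which is int)

int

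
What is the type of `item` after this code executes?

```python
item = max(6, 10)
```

max() of ints returns int

int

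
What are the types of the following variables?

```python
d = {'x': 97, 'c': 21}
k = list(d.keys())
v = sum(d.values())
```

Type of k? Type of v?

list(...) returns list; sum of int values returns int

list, int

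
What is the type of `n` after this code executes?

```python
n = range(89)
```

range() returns a range object

range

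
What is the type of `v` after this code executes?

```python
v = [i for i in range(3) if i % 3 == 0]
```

A list comprehension [...] produces a list

list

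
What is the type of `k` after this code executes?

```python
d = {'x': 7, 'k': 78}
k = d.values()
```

.values() returns a dict_values view object

dict_values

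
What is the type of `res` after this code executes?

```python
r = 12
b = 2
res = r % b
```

int % int returns int (12 % 2 = 0)

int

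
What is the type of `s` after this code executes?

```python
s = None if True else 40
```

Ternary: condition is True, if branch (None) taken → NoneType

NoneType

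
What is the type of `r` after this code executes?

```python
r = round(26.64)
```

round() with no ndigits arg returns int

int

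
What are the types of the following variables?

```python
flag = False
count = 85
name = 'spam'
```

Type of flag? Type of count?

flag is bool; count is int

bool, int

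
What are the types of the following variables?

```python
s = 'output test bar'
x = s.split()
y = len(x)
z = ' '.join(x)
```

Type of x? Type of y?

str.split() returns list; len() returns int

list, int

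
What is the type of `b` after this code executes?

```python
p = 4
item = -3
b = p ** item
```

int ** negative int returns float

float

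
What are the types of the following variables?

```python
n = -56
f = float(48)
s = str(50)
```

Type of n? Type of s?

n is int; s is str

int, str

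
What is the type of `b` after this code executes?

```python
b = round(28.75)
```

round() with no ndigits arg returns int

int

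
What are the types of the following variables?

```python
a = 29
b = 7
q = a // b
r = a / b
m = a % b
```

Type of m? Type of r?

int % int returns int; int / int returns float

int, float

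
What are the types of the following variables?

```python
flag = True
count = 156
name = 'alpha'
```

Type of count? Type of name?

count is int; name is str

int, str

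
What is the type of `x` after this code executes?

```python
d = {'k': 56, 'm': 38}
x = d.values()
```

.values() returns a dict_values view object

dict_values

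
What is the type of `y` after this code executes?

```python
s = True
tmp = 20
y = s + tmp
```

bool + int returns int (True is 1, so 1 + 20 = 21)

int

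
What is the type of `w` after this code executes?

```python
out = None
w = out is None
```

'is' comparison returns bool

bool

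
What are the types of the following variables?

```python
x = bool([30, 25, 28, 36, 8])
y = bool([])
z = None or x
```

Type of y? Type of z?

bool() returns bool; None or <bool> returns the bool

bool, bool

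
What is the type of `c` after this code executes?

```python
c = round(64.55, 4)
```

round() with ndigits arg returns float

float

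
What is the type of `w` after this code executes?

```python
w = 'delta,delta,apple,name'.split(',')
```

str.split() returns list

list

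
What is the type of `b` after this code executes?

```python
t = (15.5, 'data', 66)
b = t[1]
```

Index 1 of tuple is 'data' which is str

str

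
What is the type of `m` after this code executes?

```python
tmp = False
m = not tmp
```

'not' always returns bool

bool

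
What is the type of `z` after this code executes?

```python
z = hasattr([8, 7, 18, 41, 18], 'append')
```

hasattr() returns bool

bool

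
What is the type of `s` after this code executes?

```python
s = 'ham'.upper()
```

str.upper() returns str

str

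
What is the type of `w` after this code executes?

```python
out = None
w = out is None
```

'is' comparison returns bool

bool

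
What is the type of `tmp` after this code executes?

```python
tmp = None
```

None has type NoneType

NoneType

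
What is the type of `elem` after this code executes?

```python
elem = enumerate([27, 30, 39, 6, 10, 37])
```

enumerate() returns an enumerate iterator object

enumerate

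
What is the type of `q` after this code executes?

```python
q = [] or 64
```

'or' returns first truthy value (64, which is int)

int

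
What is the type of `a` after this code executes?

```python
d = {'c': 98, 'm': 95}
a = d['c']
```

Accessing dict[str, int] with key 'c' returns int value 98

int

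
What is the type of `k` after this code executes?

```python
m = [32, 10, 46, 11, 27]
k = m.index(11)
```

list.index() returns int

int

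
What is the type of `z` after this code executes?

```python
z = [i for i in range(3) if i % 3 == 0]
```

A list comprehension [...] produces a list

list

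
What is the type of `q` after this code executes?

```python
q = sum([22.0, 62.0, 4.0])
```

sum() of floats returns float

float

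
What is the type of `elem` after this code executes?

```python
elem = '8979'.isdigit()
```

str.isdigit() returns bool

bool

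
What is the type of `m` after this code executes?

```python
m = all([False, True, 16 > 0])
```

all() returns bool

bool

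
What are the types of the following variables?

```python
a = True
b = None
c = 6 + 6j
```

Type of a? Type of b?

a is bool; b is NoneType

bool, NoneType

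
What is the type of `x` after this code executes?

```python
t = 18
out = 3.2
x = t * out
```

int * float returns float (18 * 3.2 = 57.6)

float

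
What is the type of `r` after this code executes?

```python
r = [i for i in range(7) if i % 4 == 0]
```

A list comprehension [...] produces a list

list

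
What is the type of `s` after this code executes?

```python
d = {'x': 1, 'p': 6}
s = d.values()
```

.values() returns a dict_values view object

dict_values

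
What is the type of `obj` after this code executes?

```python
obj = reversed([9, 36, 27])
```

reversed() on a list returns a list_reverseiterator

list_reverseiterator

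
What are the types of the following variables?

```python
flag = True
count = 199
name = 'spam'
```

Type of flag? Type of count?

flag is bool; count is int

bool, int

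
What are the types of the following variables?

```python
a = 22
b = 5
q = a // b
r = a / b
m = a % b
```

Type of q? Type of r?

int // int returns int; int / int returns float

int, float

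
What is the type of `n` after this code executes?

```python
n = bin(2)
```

bin() returns str representation

str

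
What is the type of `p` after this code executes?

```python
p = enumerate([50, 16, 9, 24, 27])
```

enumerate() returns an enumerate iterator object

enumerate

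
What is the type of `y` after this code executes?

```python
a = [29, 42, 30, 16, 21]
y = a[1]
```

Indexing a list of ints returns int (a[1] = 42)

int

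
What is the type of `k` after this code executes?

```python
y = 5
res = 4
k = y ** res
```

int ** positive int returns int (5 ** 4 = 625)

int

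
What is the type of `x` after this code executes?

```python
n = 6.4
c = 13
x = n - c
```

float - int returns float (6.4 - 13 = -6.6)

float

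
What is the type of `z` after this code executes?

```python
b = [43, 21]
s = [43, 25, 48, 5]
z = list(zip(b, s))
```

list(zip(...)) returns a list of tuples

list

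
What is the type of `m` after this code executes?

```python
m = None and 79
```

'and' returns first falsy value (None)

NoneType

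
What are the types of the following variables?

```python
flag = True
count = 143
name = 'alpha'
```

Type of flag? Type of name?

flag is bool; name is str

bool, str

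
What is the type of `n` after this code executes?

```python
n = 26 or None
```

'or' returns first truthy value (26, int)

int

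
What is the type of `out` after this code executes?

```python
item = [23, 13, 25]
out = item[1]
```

Indexing a list of ints returns int (item[1] = 13)

int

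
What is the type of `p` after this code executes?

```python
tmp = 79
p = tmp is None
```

'is' comparison returns bool

bool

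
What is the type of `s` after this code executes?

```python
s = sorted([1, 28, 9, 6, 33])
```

sorted() always returns list

list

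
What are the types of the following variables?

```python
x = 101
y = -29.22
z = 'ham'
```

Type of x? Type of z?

x is int; z is str

int, str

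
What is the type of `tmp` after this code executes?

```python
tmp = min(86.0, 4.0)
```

min() of floats returns float

float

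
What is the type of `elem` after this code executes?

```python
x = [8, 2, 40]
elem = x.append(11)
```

list.append() returns None (mutates in place)

NoneType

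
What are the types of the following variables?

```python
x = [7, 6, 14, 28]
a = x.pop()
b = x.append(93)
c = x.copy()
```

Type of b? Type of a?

list.append() returns None; list.pop() returns the element (int)

NoneType, int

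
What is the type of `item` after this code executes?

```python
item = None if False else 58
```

Ternary: condition is False, else branch (58) taken → int

int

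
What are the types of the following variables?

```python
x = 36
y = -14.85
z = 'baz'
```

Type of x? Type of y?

x is int; y is float

int, float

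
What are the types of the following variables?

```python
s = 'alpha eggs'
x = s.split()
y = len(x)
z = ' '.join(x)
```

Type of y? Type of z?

len() returns int; str.join() returns str

int, str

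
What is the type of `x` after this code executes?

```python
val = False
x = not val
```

'not' always returns bool

bool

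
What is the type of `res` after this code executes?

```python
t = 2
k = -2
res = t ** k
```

int ** negative int returns float

float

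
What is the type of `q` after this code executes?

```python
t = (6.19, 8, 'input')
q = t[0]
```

Index 0 of tuple is 6.19 which is float

float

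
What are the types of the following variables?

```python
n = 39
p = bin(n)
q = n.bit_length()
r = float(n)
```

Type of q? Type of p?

int.bit_length() returns int; bin() returns str

int, str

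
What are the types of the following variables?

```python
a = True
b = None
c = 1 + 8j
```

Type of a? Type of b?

a is bool; b is NoneType

bool, NoneType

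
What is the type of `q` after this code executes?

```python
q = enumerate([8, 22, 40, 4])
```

enumerate() returns an enumerate iterator object

enumerate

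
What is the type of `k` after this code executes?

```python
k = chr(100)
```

chr() returns str (single character)

str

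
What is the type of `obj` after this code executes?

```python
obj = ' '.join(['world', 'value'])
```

str.join() returns str

str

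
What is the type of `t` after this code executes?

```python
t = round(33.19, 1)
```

round() with ndigits arg returns float

float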